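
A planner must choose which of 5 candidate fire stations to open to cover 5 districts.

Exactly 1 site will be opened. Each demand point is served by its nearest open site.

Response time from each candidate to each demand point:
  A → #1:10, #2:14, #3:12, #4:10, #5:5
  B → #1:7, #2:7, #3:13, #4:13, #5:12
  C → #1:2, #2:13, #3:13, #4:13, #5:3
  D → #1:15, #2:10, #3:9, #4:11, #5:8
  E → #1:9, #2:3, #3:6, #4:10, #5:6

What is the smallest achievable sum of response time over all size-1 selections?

Open {E}.
  #1→E 9, #2→E 3, #3→E 6, #4→E 10, #5→E 6  ⇒ total 34.
Compare {C}: total 44.
Compare {A}: total 51.
No size-1 selection does better; minimum is 34.

34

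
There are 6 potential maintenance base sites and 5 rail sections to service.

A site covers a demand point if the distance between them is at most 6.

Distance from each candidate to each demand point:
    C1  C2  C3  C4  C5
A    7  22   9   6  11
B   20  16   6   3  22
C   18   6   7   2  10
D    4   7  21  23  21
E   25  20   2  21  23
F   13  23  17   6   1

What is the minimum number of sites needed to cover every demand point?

Coverage sets (demand points within 6 of each site):
  A: {C4}
  B: {C3, C4}
  C: {C2, C4}
  D: {C1}
  E: {C3}
  F: {C4, C5}
No 3 sites suffice: every size-3 union leaves at least one demand point uncovered.
But {B, C, D, F} covers everything, so the minimum is 4.

4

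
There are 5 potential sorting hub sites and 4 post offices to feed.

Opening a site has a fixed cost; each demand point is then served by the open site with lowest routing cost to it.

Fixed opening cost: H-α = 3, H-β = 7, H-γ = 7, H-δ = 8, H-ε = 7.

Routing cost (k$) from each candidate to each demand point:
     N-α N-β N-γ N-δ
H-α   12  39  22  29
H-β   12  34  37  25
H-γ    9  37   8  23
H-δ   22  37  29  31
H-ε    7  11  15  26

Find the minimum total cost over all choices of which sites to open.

63

Open {H-γ, H-ε}: assign each demand point to its cheapest open site.
  N-α→H-ε 7, N-β→H-ε 11, N-γ→H-γ 8, N-δ→H-γ 23
  routing cost 49, fixed 14 → total 63.
Compare {H-ε}: routing cost 59 + fixed 7 = 66.
Compare {H-α, H-γ, H-ε}: routing cost 49 + fixed 17 = 66.
Compare {H-α, H-ε}: routing cost 59 + fixed 10 = 69.
All other subsets cost ≥ 66. Minimum total cost: 63.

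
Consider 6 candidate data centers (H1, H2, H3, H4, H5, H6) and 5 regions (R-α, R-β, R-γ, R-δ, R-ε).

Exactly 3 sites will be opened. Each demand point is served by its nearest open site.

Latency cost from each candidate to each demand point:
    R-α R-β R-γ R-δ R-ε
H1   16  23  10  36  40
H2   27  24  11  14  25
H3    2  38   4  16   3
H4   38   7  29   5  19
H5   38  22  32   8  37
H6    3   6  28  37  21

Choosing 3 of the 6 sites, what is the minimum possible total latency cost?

20

Open {H3, H4, H6}.
  R-α→H3 2, R-β→H6 6, R-γ→H3 4, R-δ→H4 5, R-ε→H3 3  ⇒ total 20.
Compare {H1, H3, H4}: total 21.
Compare {H2, H3, H4}: total 21.
No size-3 selection does better; minimum is 20.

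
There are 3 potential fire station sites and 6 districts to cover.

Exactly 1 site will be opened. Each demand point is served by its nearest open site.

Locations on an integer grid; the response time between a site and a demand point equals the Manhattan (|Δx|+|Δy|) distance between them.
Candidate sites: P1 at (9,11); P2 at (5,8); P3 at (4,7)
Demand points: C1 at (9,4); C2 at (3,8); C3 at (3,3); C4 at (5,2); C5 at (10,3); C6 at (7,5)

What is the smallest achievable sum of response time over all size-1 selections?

Open {P3}.
  C1→P3 8, C2→P3 2, C3→P3 5, C4→P3 6, C5→P3 10, C6→P3 5  ⇒ total 36.
Compare {P2}: total 38.
Compare {P1}: total 60.

36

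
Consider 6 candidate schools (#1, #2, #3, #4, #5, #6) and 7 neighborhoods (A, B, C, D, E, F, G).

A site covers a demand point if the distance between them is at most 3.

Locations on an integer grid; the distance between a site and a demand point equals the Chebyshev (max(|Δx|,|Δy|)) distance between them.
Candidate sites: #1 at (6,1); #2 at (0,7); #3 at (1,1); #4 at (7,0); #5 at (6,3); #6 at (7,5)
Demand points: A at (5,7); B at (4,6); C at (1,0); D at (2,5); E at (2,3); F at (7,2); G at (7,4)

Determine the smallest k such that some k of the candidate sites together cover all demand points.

3

Coverage sets (demand points within 3 of each site):
  #1: {F, G}
  #2: {D}
  #3: {C, E}
  #4: {F}
  #5: {B, F, G}
  #6: {A, B, F, G}
No 2 sites suffice: every size-2 union leaves at least one demand point uncovered.
But {#2, #3, #6} covers everything, so the minimum is 3.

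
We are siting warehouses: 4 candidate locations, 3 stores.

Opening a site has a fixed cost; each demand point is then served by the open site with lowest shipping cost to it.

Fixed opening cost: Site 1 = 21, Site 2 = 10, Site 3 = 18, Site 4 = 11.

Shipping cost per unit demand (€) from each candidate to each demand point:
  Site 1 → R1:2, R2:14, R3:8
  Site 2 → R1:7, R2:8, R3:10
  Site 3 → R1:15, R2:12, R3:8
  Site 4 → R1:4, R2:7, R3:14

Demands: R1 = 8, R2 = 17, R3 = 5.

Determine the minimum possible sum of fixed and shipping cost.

Open {Site 1, Site 4}: assign each demand point to its cheapest open site.
  R1→Site 1 8×2=16, R2→Site 4 17×7=119, R3→Site 1 5×8=40
  shipping cost 175, fixed 32 → total 207.
Compare {Site 1, Site 2, Site 4}: shipping cost 175 + fixed 42 = 217.
Compare {Site 3, Site 4}: shipping cost 191 + fixed 29 = 220.
Compare {Site 2, Site 4}: shipping cost 201 + fixed 21 = 222.
All other subsets cost ≥ 217. Minimum total cost: 207.

207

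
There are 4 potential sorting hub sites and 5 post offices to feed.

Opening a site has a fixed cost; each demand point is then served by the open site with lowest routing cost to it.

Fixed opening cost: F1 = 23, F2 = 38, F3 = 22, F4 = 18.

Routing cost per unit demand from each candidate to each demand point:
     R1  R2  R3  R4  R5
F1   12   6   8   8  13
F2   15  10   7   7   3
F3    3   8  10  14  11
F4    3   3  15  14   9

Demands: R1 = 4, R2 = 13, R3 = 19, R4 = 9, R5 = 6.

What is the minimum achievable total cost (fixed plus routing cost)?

321

Open {F2, F4}: assign each demand point to its cheapest open site.
  R1→F4 4×3=12, R2→F4 13×3=39, R3→F2 19×7=133, R4→F2 9×7=63, R5→F2 6×3=18
  routing cost 265, fixed 56 → total 321.
Compare {F2, F3, F4}: routing cost 265 + fixed 78 = 343.
Compare {F1, F2, F4}: routing cost 265 + fixed 79 = 344.
Compare {F1, F2, F3, F4}: routing cost 265 + fixed 101 = 366.
All other subsets cost ≥ 343. Minimum total cost: 321.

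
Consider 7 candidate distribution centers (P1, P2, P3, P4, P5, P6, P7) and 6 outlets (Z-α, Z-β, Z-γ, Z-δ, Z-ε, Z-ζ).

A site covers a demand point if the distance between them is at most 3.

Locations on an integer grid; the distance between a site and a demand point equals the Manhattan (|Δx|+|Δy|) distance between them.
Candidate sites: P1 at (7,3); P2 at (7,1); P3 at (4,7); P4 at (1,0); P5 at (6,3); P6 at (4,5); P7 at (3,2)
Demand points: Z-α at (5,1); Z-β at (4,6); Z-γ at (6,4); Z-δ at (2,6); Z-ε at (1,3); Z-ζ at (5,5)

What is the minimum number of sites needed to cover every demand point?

2

Coverage sets (demand points within 3 of each site):
  P1: {Z-γ}
  P2: {Z-α}
  P3: {Z-β, Z-δ, Z-ζ}
  P4: {Z-ε}
  P5: {Z-α, Z-γ, Z-ζ}
  P6: {Z-β, Z-γ, Z-δ, Z-ζ}
  P7: {Z-α, Z-ε}
No single site covers all 6 demand points.
But {P6, P7} covers everything, so the minimum is 2.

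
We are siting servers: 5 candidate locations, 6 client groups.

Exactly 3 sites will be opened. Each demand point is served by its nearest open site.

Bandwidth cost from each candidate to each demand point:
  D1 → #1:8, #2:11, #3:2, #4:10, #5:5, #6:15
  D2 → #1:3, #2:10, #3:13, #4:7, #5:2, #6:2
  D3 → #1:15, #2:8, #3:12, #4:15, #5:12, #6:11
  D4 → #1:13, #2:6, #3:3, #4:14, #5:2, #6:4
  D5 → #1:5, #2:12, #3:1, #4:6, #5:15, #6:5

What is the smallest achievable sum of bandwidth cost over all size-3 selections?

Open {D2, D4, D5}.
  #1→D2 3, #2→D4 6, #3→D5 1, #4→D5 6, #5→D2 2, #6→D2 2  ⇒ total 20.
Compare {D1, D2, D4}: total 22.
Compare {D2, D3, D5}: total 22.
No size-3 selection does better; minimum is 20.

20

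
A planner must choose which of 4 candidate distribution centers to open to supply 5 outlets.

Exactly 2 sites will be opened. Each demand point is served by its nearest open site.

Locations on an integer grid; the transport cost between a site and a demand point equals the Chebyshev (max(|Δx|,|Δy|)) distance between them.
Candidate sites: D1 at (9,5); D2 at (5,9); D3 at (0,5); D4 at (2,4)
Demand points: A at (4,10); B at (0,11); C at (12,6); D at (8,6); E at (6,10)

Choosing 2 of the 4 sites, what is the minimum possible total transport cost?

11

Open {D1, D2}.
  A→D2 1, B→D2 5, C→D1 3, D→D1 1, E→D2 1  ⇒ total 11.
Compare {D2, D3}: total 17.
Compare {D2, D4}: total 17.
No size-2 selection does better; minimum is 11.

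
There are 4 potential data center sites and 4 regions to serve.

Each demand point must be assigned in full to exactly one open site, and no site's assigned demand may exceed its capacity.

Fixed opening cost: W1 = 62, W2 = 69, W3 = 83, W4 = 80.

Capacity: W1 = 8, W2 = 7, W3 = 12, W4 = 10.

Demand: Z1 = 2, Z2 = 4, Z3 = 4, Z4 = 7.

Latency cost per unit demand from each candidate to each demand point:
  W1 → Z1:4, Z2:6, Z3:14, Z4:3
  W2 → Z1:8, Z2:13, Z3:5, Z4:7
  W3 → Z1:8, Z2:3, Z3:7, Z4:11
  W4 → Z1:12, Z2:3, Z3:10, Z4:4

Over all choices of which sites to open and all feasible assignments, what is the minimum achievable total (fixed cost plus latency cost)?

Open {W1, W3}; cheapest assignment that respects the capacities:
  W1 (cap 8, load 7): Z4 — cost 7×3 = 21
  W3 (cap 12, load 10): Z1, Z2, Z3 — cost 2×8 + 4×3 + 4×7 = 56
  Shipping 77, fixed 145 → total 222.
  Any other capacity-feasible assignment to {W1, W3} ships for at least 77.
Compare {W1, W4}: its best feasible assignment gives total 239.
Compare {W3, W4}: its best feasible assignment gives total 247.
Every other set of open sites that can feasibly serve all demand totals ≥ 239 even under its best assignment. Minimum: 222.

222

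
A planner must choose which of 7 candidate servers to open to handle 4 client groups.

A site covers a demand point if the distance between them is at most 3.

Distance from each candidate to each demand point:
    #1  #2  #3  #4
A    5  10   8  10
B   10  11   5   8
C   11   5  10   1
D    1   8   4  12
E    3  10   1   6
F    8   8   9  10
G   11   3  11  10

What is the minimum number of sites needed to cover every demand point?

3

Coverage sets (demand points within 3 of each site):
  A: {}
  B: {}
  C: {#4}
  D: {#1}
  E: {#1, #3}
  F: {}
  G: {#2}
No 2 sites suffice: every size-2 union leaves at least one demand point uncovered.
But {C, E, G} covers everything, so the minimum is 3.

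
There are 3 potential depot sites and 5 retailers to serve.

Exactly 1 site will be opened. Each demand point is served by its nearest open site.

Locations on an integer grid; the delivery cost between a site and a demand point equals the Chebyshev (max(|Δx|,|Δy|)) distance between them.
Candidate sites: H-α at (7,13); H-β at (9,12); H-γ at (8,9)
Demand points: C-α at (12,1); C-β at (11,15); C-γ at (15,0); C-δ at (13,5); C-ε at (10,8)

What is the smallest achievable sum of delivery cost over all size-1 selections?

30

Open {H-γ}.
  C-α→H-γ 8, C-β→H-γ 6, C-γ→H-γ 9, C-δ→H-γ 5, C-ε→H-γ 2  ⇒ total 30.
Compare {H-β}: total 37.
Compare {H-α}: total 42.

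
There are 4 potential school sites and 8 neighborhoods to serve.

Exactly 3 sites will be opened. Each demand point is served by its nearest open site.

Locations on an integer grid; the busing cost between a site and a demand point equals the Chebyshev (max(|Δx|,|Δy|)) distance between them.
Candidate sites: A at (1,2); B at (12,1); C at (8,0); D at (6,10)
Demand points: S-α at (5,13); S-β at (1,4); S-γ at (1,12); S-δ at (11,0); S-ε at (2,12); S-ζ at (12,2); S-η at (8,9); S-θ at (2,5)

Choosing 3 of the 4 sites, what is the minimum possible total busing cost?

Open {A, B, D}.
  S-α→D 3, S-β→A 2, S-γ→D 5, S-δ→B 1, S-ε→D 4, S-ζ→B 1, S-η→D 2, S-θ→A 3  ⇒ total 21.
Compare {A, C, D}: total 26.
Compare {B, C, D}: total 27.
No size-3 selection does better; minimum is 21.

21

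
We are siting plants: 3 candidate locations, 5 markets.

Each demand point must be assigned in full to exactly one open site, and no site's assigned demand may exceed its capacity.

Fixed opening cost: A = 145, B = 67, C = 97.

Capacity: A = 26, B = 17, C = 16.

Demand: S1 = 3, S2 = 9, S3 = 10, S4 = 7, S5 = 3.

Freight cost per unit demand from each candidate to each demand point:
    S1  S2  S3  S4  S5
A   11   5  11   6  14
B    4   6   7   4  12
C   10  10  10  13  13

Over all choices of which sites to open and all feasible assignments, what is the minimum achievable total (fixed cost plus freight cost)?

415

Open {B, C}; cheapest assignment that respects the capacities:
  B (cap 17, load 16): S2, S4 — cost 9×6 + 7×4 = 82
  C (cap 16, load 16): S1, S3, S5 — cost 3×10 + 10×10 + 3×13 = 169
  Shipping 251, fixed 164 → total 415.
  Any other capacity-feasible assignment to {B, C} ships for at least 251.
Compare {A, B}: its best feasible assignment gives total 417.
Compare {A, C}: its best feasible assignment gives total 498.
Every other set of open sites that can feasibly serve all demand totals ≥ 417 even under its best assignment. Minimum: 415.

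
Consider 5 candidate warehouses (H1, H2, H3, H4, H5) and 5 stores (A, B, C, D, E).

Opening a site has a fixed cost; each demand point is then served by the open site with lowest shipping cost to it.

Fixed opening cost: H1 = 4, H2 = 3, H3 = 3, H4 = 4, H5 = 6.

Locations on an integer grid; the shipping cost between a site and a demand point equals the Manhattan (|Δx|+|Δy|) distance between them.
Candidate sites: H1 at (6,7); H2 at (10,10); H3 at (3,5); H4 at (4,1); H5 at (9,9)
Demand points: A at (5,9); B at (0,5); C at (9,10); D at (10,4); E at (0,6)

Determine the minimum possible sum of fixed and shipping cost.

26

Open {H2, H3}: assign each demand point to its cheapest open site.
  A→H2 6, B→H3 3, C→H2 1, D→H2 6, E→H3 4
  shipping cost 20, fixed 6 → total 26.
Compare {H3, H5}: shipping cost 18 + fixed 9 = 27.
Compare {H1, H2, H3}: shipping cost 17 + fixed 10 = 27.
Compare {H1, H3}: shipping cost 23 + fixed 7 = 30.
All other subsets cost ≥ 27. Minimum total cost: 26.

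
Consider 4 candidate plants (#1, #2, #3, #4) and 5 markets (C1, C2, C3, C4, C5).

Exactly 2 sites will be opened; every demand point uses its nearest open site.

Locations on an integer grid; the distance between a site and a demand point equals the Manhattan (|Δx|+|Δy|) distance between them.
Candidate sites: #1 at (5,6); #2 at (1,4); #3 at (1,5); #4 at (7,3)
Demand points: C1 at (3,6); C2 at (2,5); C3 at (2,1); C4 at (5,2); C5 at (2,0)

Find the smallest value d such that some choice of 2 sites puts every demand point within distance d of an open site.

5

Open {#1, #2}.
  Farthest demand point is C5 at distance 5 (to #2); all others are ≤ 5.
With {#2, #4} the worst case is 5.
With {#1, #3} the worst case is 6.
No size-2 selection achieves below 5.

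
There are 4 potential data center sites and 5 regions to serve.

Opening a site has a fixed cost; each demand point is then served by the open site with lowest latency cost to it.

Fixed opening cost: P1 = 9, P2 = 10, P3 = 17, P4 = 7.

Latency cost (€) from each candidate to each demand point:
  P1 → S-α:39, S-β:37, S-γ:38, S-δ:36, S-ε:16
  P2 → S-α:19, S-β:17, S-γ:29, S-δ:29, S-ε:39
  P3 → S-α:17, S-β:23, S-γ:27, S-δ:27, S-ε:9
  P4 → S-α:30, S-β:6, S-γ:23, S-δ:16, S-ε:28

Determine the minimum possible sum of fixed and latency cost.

Open {P3, P4}: assign each demand point to its cheapest open site.
  S-α→P3 17, S-β→P4 6, S-γ→P4 23, S-δ→P4 16, S-ε→P3 9
  latency cost 71, fixed 24 → total 95.
Compare {P1, P3, P4}: latency cost 71 + fixed 33 = 104.
Compare {P2, P3, P4}: latency cost 71 + fixed 34 = 105.
Compare {P1, P2, P4}: latency cost 80 + fixed 26 = 106.
All other subsets cost ≥ 104. Minimum total cost: 95.

95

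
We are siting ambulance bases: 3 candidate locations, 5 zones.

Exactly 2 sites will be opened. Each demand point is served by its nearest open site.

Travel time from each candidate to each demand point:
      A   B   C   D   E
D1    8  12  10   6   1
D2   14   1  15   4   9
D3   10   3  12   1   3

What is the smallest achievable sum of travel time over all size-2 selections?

Open {D1, D3}.
  A→D1 8, B→D3 3, C→D1 10, D→D3 1, E→D1 1  ⇒ total 23.
Compare {D1, D2}: total 24.
Compare {D2, D3}: total 27.

23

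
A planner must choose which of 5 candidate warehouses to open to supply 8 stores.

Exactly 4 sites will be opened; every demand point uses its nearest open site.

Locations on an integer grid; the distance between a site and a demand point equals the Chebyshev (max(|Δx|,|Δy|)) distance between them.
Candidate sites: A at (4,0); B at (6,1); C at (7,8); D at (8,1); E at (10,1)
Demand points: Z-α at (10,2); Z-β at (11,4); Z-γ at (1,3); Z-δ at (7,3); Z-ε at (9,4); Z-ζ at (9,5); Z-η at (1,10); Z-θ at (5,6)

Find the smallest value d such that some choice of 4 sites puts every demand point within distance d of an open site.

6

Open {A, B, C, D}.
  Farthest demand point is Z-η at distance 6 (to C); all others are ≤ 6.
With {A, B, C, E} the worst case is 6.
With {A, C, D, E} the worst case is 6.
No size-4 selection achieves below 6.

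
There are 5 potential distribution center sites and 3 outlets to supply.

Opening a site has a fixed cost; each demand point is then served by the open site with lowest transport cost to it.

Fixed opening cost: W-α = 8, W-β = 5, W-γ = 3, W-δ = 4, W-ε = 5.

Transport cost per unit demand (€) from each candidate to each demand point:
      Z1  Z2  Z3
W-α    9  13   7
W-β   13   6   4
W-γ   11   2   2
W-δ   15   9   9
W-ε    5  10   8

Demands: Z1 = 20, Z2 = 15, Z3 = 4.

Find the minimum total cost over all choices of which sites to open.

Open {W-γ, W-ε}: assign each demand point to its cheapest open site.
  Z1→W-ε 20×5=100, Z2→W-γ 15×2=30, Z3→W-γ 4×2=8
  transport cost 138, fixed 8 → total 146.
Compare {W-γ, W-δ, W-ε}: transport cost 138 + fixed 12 = 150.
Compare {W-β, W-γ, W-ε}: transport cost 138 + fixed 13 = 151.
Compare {W-α, W-γ, W-ε}: transport cost 138 + fixed 16 = 154.
All other subsets cost ≥ 150. Minimum total cost: 146.

146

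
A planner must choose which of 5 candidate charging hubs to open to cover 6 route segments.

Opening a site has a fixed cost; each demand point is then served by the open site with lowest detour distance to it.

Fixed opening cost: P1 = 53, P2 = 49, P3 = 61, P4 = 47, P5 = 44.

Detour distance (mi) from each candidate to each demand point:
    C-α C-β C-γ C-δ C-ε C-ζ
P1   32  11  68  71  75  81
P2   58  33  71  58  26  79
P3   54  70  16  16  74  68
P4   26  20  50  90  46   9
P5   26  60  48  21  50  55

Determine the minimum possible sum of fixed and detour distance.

Open {P3, P4}: assign each demand point to its cheapest open site.
  C-α→P4 26, C-β→P4 20, C-γ→P3 16, C-δ→P3 16, C-ε→P4 46, C-ζ→P4 9
  detour distance 133, fixed 108 → total 241.
Compare {P4, P5}: detour distance 170 + fixed 91 = 261.
Compare {P2, P3, P4}: detour distance 113 + fixed 157 = 270.
Compare {P2, P4}: detour distance 189 + fixed 96 = 285.
All other subsets cost ≥ 261. Minimum total cost: 241.

241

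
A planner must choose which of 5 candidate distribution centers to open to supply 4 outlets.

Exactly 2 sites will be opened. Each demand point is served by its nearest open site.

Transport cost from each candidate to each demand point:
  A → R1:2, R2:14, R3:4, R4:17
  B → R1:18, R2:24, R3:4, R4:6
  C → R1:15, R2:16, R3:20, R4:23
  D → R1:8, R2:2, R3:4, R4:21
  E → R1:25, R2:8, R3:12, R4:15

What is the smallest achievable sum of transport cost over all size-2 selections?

Open {B, D}.
  R1→D 8, R2→D 2, R3→B 4, R4→B 6  ⇒ total 20.
Compare {A, D}: total 25.
Compare {A, B}: total 26.
No size-2 selection does better; minimum is 20.

20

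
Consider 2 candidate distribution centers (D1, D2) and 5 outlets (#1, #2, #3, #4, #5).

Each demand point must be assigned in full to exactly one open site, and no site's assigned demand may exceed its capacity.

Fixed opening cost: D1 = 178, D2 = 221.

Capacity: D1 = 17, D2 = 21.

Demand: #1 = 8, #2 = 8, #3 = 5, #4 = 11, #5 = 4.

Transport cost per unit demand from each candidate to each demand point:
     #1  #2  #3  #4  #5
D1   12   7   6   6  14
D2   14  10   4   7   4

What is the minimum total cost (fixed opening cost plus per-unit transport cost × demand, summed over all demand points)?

Open {D1, D2}; cheapest assignment that respects the capacities:
  D1 (cap 17, load 16): #1, #2 — cost 8×12 + 8×7 = 152
  D2 (cap 21, load 20): #3, #4, #5 — cost 5×4 + 11×7 + 4×4 = 113
  Shipping 265, fixed 399 → total 664.
  Any other capacity-feasible assignment to {D1, D2} ships for at least 265.
Total demand is 36 and no other set of sites has combined capacity ≥ 36, so {D1, D2} is the only feasible choice of open sites. Minimum: 664.

664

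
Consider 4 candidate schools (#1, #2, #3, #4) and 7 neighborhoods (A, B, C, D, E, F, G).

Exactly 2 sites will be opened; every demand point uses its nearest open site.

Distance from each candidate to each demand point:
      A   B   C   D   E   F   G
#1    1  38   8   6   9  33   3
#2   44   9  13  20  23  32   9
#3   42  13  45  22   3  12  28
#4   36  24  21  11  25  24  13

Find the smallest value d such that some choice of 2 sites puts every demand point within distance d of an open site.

13

Open {#1, #3}.
  Farthest demand point is B at distance 13 (to #3); all others are ≤ 13.
With {#1, #4} the worst case is 24.
With {#1, #2} the worst case is 32.
No size-2 selection achieves below 13.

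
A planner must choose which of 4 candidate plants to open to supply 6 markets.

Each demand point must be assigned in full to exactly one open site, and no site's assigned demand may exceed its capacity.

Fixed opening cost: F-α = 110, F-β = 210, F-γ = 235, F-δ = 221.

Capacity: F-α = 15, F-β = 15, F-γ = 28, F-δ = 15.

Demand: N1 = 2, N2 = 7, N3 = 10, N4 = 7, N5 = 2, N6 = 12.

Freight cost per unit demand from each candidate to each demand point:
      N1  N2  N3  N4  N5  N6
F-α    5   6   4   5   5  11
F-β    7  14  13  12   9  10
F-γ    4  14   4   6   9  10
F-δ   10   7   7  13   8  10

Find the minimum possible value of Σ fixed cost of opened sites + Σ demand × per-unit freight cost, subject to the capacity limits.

Open {F-α, F-γ}; cheapest assignment that respects the capacities:
  F-α (cap 15, load 14): N2, N4 — cost 7×6 + 7×5 = 77
  F-γ (cap 28, load 26): N1, N3, N5, N6 — cost 2×4 + 10×4 + 2×9 + 12×10 = 186
  Shipping 263, fixed 345 → total 608.
  Any other capacity-feasible assignment to {F-α, F-γ} ships for at least 263.
Compare {F-β, F-γ}: its best feasible assignment gives total 771.
Compare {F-γ, F-δ}: its best feasible assignment gives total 780.
Every other set of open sites that can feasibly serve all demand totals ≥ 771 even under its best assignment. Minimum: 608.

608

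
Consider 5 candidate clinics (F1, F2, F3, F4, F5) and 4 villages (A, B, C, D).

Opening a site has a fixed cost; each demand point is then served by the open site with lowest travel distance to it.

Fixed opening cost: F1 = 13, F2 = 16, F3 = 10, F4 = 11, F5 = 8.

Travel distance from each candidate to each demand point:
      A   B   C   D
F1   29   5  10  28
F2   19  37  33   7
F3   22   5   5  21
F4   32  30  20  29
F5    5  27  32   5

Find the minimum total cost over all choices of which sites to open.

Open {F3, F5}: assign each demand point to its cheapest open site.
  A→F5 5, B→F3 5, C→F3 5, D→F5 5
  travel distance 20, fixed 18 → total 38.
Compare {F1, F5}: travel distance 25 + fixed 21 = 46.
Compare {F3, F4, F5}: travel distance 20 + fixed 29 = 49.
Compare {F1, F3, F5}: travel distance 20 + fixed 31 = 51.
All other subsets cost ≥ 46. Minimum total cost: 38.

38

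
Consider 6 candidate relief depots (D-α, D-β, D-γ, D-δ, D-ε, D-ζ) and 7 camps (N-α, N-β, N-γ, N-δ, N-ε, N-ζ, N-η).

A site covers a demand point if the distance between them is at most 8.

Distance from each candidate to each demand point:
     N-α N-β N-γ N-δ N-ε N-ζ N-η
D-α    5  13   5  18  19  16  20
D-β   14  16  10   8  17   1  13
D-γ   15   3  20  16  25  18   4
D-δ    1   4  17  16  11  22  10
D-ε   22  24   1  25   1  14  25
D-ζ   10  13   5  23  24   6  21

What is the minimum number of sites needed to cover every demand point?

Coverage sets (demand points within 8 of each site):
  D-α: {N-α, N-γ}
  D-β: {N-δ, N-ζ}
  D-γ: {N-β, N-η}
  D-δ: {N-α, N-β}
  D-ε: {N-γ, N-ε}
  D-ζ: {N-γ, N-ζ}
No 3 sites suffice: every size-3 union leaves at least one demand point uncovered.
But {D-α, D-β, D-γ, D-ε} covers everything, so the minimum is 4.

4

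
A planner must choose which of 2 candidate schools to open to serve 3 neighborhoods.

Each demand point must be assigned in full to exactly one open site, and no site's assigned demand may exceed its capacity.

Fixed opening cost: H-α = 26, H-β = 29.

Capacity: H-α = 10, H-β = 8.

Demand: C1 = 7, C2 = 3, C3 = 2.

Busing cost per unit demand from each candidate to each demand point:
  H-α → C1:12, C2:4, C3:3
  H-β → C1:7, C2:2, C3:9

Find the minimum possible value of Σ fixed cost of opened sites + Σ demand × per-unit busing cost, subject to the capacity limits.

122

Open {H-α, H-β}; cheapest assignment that respects the capacities:
  H-α (cap 10, load 5): C2, C3 — cost 3×4 + 2×3 = 18
  H-β (cap 8, load 7): C1 — cost 7×7 = 49
  Shipping 67, fixed 55 → total 122.
  Any other capacity-feasible assignment to {H-α, H-β} ships for at least 67.
Total demand is 12 and no other set of sites has combined capacity ≥ 12, so {H-α, H-β} is the only feasible choice of open sites. Minimum: 122.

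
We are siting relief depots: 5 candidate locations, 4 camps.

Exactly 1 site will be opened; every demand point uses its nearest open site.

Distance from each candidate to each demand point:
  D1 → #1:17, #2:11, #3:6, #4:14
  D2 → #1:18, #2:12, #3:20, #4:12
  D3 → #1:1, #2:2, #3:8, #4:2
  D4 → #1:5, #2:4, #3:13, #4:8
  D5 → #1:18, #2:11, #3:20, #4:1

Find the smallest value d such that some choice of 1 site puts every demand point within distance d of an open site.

8

Open {D3}.
  Farthest demand point is #3 at distance 8 (to D3); all others are ≤ 8.
With {D4} the worst case is 13.
With {D1} the worst case is 17.
No size-1 selection achieves below 8.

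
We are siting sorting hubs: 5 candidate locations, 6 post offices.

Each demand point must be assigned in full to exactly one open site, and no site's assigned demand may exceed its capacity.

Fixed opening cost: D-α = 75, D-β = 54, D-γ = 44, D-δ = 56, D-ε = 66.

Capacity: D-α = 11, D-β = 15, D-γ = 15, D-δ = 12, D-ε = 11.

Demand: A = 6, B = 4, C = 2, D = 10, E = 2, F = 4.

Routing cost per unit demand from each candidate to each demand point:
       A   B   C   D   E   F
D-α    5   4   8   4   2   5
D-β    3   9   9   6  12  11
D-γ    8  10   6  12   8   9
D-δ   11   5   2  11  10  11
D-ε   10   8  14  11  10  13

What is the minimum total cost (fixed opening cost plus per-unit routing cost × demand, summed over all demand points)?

306

Open {D-β, D-γ}; cheapest assignment that respects the capacities:
  D-β (cap 15, load 14): B, D — cost 4×9 + 10×6 = 96
  D-γ (cap 15, load 14): A, C, E, F — cost 6×8 + 2×6 + 2×8 + 4×9 = 112
  Shipping 208, fixed 98 → total 306.
  Any other capacity-feasible assignment to {D-β, D-γ} ships for at least 208.
Compare {D-α, D-β, D-γ}: its best feasible assignment gives total 331.
Compare {D-α, D-β, D-δ}: its best feasible assignment gives total 331.
Every other set of open sites that can feasibly serve all demand totals ≥ 331 even under its best assignment. Minimum: 306.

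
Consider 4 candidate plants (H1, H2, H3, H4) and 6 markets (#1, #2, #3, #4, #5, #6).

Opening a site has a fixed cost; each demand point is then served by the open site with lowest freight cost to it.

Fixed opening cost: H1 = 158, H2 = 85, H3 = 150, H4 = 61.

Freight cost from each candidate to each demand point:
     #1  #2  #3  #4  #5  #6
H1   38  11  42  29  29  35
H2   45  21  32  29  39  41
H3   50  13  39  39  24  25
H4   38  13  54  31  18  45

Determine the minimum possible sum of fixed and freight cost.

260

Open {H4}: assign each demand point to its cheapest open site.
  #1→H4 38, #2→H4 13, #3→H4 54, #4→H4 31, #5→H4 18, #6→H4 45
  freight cost 199, fixed 61 → total 260.
Compare {H2}: freight cost 207 + fixed 85 = 292.
Compare {H2, H4}: freight cost 171 + fixed 146 = 317.
Compare {H3}: freight cost 190 + fixed 150 = 340.
All other subsets cost ≥ 292. Minimum total cost: 260.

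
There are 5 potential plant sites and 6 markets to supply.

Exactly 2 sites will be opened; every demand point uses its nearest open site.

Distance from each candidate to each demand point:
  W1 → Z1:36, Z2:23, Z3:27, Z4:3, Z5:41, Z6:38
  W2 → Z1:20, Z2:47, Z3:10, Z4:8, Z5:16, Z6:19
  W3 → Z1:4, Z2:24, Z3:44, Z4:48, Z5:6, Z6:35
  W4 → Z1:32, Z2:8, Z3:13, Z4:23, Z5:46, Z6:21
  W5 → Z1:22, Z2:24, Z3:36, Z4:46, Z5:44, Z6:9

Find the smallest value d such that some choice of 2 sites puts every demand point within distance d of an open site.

Open {W2, W4}.
  Farthest demand point is Z1 at distance 20 (to W2); all others are ≤ 20.
With {W1, W2} the worst case is 23.
With {W3, W4} the worst case is 23.
No size-2 selection achieves below 20.

20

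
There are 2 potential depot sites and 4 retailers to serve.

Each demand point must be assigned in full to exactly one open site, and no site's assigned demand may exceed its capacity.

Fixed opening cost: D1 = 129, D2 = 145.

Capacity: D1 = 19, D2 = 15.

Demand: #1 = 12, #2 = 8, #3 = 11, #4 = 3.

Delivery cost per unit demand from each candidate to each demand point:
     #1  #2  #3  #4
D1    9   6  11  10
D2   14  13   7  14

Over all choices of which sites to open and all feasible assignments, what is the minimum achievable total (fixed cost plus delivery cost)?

Open {D1, D2}; cheapest assignment that respects the capacities:
  D1 (cap 19, load 19): #2, #3 — cost 8×6 + 11×11 = 169
  D2 (cap 15, load 15): #1, #4 — cost 12×14 + 3×14 = 210
  Shipping 379, fixed 274 → total 653.
  Any other capacity-feasible assignment to {D1, D2} ships for at least 379.
Total demand is 34 and no other set of sites has combined capacity ≥ 34, so {D1, D2} is the only feasible choice of open sites. Minimum: 653.

653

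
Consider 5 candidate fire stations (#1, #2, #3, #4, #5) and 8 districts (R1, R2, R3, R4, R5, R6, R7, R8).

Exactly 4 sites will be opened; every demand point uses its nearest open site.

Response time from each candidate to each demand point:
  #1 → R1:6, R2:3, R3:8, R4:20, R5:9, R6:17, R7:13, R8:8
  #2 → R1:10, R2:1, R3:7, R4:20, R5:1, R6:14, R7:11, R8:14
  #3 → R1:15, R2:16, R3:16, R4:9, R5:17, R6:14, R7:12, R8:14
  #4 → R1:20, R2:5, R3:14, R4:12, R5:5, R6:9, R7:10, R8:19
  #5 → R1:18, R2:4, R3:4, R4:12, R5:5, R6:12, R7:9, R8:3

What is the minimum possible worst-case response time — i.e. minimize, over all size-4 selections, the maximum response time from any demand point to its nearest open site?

Open {#1, #3, #4, #5}.
  Farthest demand point is R4 at response time 9 (to #3); all others are ≤ 9.
With {#1, #2, #3, #4} the worst case is 10.
With {#2, #3, #4, #5} the worst case is 10.
No size-4 selection achieves below 9.

9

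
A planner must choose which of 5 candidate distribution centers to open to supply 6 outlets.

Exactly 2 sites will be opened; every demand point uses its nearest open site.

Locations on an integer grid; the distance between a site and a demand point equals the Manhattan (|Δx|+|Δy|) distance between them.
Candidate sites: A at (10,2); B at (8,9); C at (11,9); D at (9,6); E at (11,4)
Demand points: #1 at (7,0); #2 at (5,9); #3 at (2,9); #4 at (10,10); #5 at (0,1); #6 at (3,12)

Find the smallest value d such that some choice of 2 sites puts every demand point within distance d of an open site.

11

Open {A, B}.
  Farthest demand point is #5 at distance 11 (to A); all others are ≤ 11.
With {A, C} the worst case is 11.
With {A, D} the worst case is 12.
No size-2 selection achieves below 11.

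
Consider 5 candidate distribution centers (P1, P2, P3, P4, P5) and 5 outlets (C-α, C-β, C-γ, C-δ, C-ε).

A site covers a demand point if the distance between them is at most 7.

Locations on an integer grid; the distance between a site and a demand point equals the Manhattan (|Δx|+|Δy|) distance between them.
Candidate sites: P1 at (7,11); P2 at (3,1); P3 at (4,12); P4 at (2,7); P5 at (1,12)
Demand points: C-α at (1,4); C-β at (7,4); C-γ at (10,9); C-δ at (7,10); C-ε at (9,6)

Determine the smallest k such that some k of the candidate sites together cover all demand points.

2

Coverage sets (demand points within 7 of each site):
  P1: {C-β, C-γ, C-δ, C-ε}
  P2: {C-α, C-β}
  P3: {C-δ}
  P4: {C-α}
  P5: {}
No single site covers all 5 demand points.
But {P1, P2} covers everything, so the minimum is 2.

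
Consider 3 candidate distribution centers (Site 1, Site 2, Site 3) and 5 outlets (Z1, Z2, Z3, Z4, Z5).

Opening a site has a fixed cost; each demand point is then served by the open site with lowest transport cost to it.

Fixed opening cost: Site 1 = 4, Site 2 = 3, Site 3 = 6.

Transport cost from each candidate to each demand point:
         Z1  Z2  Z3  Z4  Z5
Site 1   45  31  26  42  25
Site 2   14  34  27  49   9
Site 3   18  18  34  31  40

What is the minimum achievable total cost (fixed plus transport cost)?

Open {Site 2, Site 3}: assign each demand point to its cheapest open site.
  Z1→Site 2 14, Z2→Site 3 18, Z3→Site 2 27, Z4→Site 3 31, Z5→Site 2 9
  transport cost 99, fixed 9 → total 108.
Compare {Site 1, Site 2, Site 3}: transport cost 98 + fixed 13 = 111.
Compare {Site 1, Site 3}: transport cost 118 + fixed 10 = 128.
Compare {Site 1, Site 2}: transport cost 122 + fixed 7 = 129.
All other subsets cost ≥ 111. Minimum total cost: 108.

108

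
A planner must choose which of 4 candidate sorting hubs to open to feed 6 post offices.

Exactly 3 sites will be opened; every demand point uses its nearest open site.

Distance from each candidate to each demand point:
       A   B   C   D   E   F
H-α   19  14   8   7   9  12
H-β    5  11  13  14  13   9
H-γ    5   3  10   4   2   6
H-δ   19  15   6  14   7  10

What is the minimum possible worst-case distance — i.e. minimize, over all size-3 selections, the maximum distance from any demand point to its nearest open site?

6

Open {H-α, H-γ, H-δ}.
  Farthest demand point is C at distance 6 (to H-δ); all others are ≤ 6.
With {H-β, H-γ, H-δ} the worst case is 6.
With {H-α, H-β, H-γ} the worst case is 8.
No size-3 selection achieves below 6.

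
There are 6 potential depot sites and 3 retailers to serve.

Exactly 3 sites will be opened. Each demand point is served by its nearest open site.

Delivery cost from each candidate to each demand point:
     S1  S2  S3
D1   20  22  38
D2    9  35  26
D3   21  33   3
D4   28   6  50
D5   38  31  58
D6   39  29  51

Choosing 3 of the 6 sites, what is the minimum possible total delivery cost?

18

Open {D2, D3, D4}.
  S1→D2 9, S2→D4 6, S3→D3 3  ⇒ total 18.
Compare {D1, D3, D4}: total 29.
Compare {D3, D4, D5}: total 30.
No size-3 selection does better; minimum is 18.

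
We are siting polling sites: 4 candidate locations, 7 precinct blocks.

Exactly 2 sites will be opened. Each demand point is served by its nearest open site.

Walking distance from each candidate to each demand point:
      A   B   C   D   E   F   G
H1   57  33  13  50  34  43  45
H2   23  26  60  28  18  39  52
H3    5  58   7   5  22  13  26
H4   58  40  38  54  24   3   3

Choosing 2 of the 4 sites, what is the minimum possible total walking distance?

Open {H3, H4}.
  A→H3 5, B→H4 40, C→H3 7, D→H3 5, E→H3 22, F→H4 3, G→H4 3  ⇒ total 85.
Compare {H2, H3}: total 100.
Compare {H1, H3}: total 111.
No size-2 selection does better; minimum is 85.

85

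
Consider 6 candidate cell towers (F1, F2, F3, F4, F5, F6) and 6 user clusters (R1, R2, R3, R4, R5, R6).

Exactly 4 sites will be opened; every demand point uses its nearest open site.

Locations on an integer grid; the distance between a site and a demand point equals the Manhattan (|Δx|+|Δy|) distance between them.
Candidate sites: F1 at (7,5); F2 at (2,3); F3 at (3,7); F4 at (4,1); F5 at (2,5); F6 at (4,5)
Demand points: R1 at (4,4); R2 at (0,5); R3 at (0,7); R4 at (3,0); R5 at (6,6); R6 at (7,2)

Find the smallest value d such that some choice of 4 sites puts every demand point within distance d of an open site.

3

Open {F1, F3, F4, F5}.
  Farthest demand point is R1 at distance 3 (to F4); all others are ≤ 3.
With {F1, F2, F3, F4} the worst case is 4.
With {F1, F2, F3, F5} the worst case is 4.
No size-4 selection achieves below 3.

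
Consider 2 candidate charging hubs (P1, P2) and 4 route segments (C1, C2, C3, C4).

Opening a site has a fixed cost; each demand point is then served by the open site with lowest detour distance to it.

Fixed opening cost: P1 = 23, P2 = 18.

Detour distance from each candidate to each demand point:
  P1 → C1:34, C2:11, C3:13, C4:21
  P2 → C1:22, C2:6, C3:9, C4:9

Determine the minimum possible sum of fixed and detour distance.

64

Open {P2}: assign each demand point to its cheapest open site.
  C1→P2 22, C2→P2 6, C3→P2 9, C4→P2 9
  detour distance 46, fixed 18 → total 64.
Compare {P1, P2}: detour distance 46 + fixed 41 = 87.
Compare {P1}: detour distance 79 + fixed 23 = 102.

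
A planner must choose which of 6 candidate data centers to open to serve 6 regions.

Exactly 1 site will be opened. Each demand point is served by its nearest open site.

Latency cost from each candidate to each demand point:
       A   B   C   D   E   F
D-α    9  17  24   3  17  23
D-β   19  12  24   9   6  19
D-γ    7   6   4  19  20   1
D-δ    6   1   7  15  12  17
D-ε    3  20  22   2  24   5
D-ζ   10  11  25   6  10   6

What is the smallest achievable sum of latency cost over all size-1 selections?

Open {D-γ}.
  A→D-γ 7, B→D-γ 6, C→D-γ 4, D→D-γ 19, E→D-γ 20, F→D-γ 1  ⇒ total 57.
Compare {D-δ}: total 58.
Compare {D-ζ}: total 68.
No size-1 selection does better; minimum is 57.

57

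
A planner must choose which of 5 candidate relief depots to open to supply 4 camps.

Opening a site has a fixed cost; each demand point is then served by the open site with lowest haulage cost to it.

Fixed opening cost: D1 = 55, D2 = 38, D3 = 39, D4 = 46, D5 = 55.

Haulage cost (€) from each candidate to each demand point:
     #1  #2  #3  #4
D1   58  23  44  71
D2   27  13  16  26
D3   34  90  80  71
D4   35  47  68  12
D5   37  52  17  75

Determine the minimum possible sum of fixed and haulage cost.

120

Open {D2}: assign each demand point to its cheapest open site.
  #1→D2 27, #2→D2 13, #3→D2 16, #4→D2 26
  haulage cost 82, fixed 38 → total 120.
Compare {D2, D4}: haulage cost 68 + fixed 84 = 152.
Compare {D2, D3}: haulage cost 82 + fixed 77 = 159.
Compare {D1, D2}: haulage cost 82 + fixed 93 = 175.
All other subsets cost ≥ 152. Minimum total cost: 120.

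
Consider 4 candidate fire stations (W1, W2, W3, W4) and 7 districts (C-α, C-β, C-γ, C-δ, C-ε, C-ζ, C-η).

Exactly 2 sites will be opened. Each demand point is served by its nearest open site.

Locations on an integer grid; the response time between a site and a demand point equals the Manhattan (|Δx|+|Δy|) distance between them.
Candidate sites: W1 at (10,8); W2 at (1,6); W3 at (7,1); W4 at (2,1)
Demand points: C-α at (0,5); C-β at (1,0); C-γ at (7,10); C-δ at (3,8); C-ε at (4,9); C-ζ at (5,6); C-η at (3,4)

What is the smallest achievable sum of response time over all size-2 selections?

31

Open {W1, W2}.
  C-α→W2 2, C-β→W2 6, C-γ→W1 5, C-δ→W2 4, C-ε→W2 6, C-ζ→W2 4, C-η→W2 4  ⇒ total 31.
Compare {W2, W4}: total 32.
Compare {W2, W3}: total 35.
No size-2 selection does better; minimum is 31.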